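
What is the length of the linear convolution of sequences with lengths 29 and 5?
Linear/full convolution length: m + n - 1 = 29 + 5 - 1 = 33

33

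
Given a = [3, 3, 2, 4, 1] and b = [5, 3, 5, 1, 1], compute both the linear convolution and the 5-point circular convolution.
Linear: y_lin[0] = 3×5 = 15; y_lin[1] = 3×3 + 3×5 = 24; y_lin[2] = 3×5 + 3×3 + 2×5 = 34; y_lin[3] = 3×1 + 3×5 + 2×3 + 4×5 = 44; y_lin[4] = 3×1 + 3×1 + 2×5 + 4×3 + 1×5 = 33; y_lin[5] = 3×1 + 2×1 + 4×5 + 1×3 = 28; y_lin[6] = 2×1 + 4×1 + 1×5 = 11; y_lin[7] = 4×1 + 1×1 = 5; y_lin[8] = 1×1 = 1 → [15, 24, 34, 44, 33, 28, 11, 5, 1]. Circular (length 5): y[0] = 3×5 + 3×1 + 2×1 + 4×5 + 1×3 = 43; y[1] = 3×3 + 3×5 + 2×1 + 4×1 + 1×5 = 35; y[2] = 3×5 + 3×3 + 2×5 + 4×1 + 1×1 = 39; y[3] = 3×1 + 3×5 + 2×3 + 4×5 + 1×1 = 45; y[4] = 3×1 + 3×1 + 2×5 + 4×3 + 1×5 = 33 → [43, 35, 39, 45, 33]

Linear: [15, 24, 34, 44, 33, 28, 11, 5, 1], Circular: [43, 35, 39, 45, 33]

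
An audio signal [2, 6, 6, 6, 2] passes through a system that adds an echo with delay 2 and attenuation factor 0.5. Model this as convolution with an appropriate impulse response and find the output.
Direct-path + delayed-attenuated-path model → impulse response h = [1, 0, 0.5] (1 at lag 0, 0.5 at lag 2). Output y[n] = x[n] + 0.5·x[n - 2] (with x[n] = 0 outside 0..4): y[0] = 2 + 0.5×0 = 2; y[1] = 6 + 0.5×0 = 6; y[2] = 6 + 0.5×2 = 7.0; y[3] = 6 + 0.5×6 = 9.0; y[4] = 2 + 0.5×6 = 5.0; y[5] = 0 + 0.5×6 = 3.0; y[6] = 0 + 0.5×2 = 1.0. So y = [2, 6, 7.0, 9.0, 5.0, 3.0, 1.0]

[2, 6, 7.0, 9.0, 5.0, 3.0, 1.0]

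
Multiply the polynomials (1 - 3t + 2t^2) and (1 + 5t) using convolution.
Ascending coefficients: a = [1, -3, 2], b = [1, 5]. c[0] = 1×1 = 1; c[1] = 1×5 + -3×1 = 2; c[2] = -3×5 + 2×1 = -13; c[3] = 2×5 = 10. Result coefficients: [1, 2, -13, 10] → 1 + 2t - 13t^2 + 10t^3

1 + 2t - 13t^2 + 10t^3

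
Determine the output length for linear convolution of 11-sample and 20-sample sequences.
Linear/full convolution length: m + n - 1 = 11 + 20 - 1 = 30

30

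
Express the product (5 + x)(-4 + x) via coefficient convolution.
Ascending coefficients: a = [5, 1], b = [-4, 1]. c[0] = 5×-4 = -20; c[1] = 5×1 + 1×-4 = 1; c[2] = 1×1 = 1. Result coefficients: [-20, 1, 1] → -20 + x + x^2

-20 + x + x^2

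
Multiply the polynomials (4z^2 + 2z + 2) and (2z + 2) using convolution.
Ascending coefficients: a = [2, 2, 4], b = [2, 2]. c[0] = 2×2 = 4; c[1] = 2×2 + 2×2 = 8; c[2] = 2×2 + 4×2 = 12; c[3] = 4×2 = 8. Result coefficients: [4, 8, 12, 8] → 8z^3 + 12z^2 + 8z + 4

8z^3 + 12z^2 + 8z + 4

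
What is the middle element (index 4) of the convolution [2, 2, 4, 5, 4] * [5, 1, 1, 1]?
Use y[k] = Σ_i a[i]·b[k-i] at k=4. y[4] = 2×1 + 4×1 + 5×1 + 4×5 = 31

31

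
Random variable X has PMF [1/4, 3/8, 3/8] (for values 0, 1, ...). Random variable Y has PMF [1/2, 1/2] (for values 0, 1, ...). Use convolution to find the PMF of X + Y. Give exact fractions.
P(X+Y=k) = Σ_i P(X=i)·P(Y=k-i) — a convolution of [1/4, 3/8, 3/8] and [1/2, 1/2]. P(X+Y=0) = (1/4)×(1/2) = 1/8; P(X+Y=1) = (1/4)×(1/2) + (3/8)×(1/2) = 1/8 + 3/16 = 5/16; P(X+Y=2) = (3/8)×(1/2) + (3/8)×(1/2) = 3/16 + 3/16 = 3/8; P(X+Y=3) = (3/8)×(1/2) = 3/16. PMF: [1/8, 5/16, 3/8, 3/16] (sums to 1 ✓)

[1/8, 5/16, 3/8, 3/16]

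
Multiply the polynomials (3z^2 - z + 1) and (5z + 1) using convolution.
Ascending coefficients: a = [1, -1, 3], b = [1, 5]. c[0] = 1×1 = 1; c[1] = 1×5 + -1×1 = 4; c[2] = -1×5 + 3×1 = -2; c[3] = 3×5 = 15. Result coefficients: [1, 4, -2, 15] → 15z^3 - 2z^2 + 4z + 1

15z^3 - 2z^2 + 4z + 1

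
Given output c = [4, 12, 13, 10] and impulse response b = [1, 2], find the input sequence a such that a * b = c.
Deconvolve c=[4, 12, 13, 10] by b=[1, 2]. Since b[0]=1, solve forward: a[0] = c[0] / 1 = 4; a[1] = (c[1] - 4×2) / 1 = 4; a[2] = (c[2] - 4×2) / 1 = 5. So a = [4, 4, 5]. Check by forward convolution: c[0] = 4×1 = 4; c[1] = 4×2 + 4×1 = 12; c[2] = 4×2 + 5×1 = 13; c[3] = 5×2 = 10

[4, 4, 5]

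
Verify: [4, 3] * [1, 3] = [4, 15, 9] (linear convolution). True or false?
Recompute linear convolution of [4, 3] and [1, 3]: y[0] = 4×1 = 4; y[1] = 4×3 + 3×1 = 15; y[2] = 3×3 = 9 → [4, 15, 9]. Given [4, 15, 9] matches, so answer: Yes

Yes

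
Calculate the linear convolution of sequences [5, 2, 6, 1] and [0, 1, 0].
y[0] = 5×0 = 0; y[1] = 5×1 + 2×0 = 5; y[2] = 5×0 + 2×1 + 6×0 = 2; y[3] = 2×0 + 6×1 + 1×0 = 6; y[4] = 6×0 + 1×1 = 1; y[5] = 1×0 = 0

[0, 5, 2, 6, 1, 0]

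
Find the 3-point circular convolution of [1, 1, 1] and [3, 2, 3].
Use y[k] = Σ_j f[j]·g[(k-j) mod 3]. y[0] = 1×3 + 1×3 + 1×2 = 8; y[1] = 1×2 + 1×3 + 1×3 = 8; y[2] = 1×3 + 1×2 + 1×3 = 8. Result: [8, 8, 8]

[8, 8, 8]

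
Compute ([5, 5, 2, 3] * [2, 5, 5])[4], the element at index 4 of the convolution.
Use y[k] = Σ_i a[i]·b[k-i] at k=4. y[4] = 2×5 + 3×5 = 25

25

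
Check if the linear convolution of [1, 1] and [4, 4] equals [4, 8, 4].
Recompute linear convolution of [1, 1] and [4, 4]: y[0] = 1×4 = 4; y[1] = 1×4 + 1×4 = 8; y[2] = 1×4 = 4 → [4, 8, 4]. Given [4, 8, 4] matches, so answer: Yes

Yes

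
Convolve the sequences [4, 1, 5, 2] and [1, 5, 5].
y[0] = 4×1 = 4; y[1] = 4×5 + 1×1 = 21; y[2] = 4×5 + 1×5 + 5×1 = 30; y[3] = 1×5 + 5×5 + 2×1 = 32; y[4] = 5×5 + 2×5 = 35; y[5] = 2×5 = 10

[4, 21, 30, 32, 35, 10]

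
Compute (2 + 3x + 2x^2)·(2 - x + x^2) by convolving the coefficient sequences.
Ascending coefficients: a = [2, 3, 2], b = [2, -1, 1]. c[0] = 2×2 = 4; c[1] = 2×-1 + 3×2 = 4; c[2] = 2×1 + 3×-1 + 2×2 = 3; c[3] = 3×1 + 2×-1 = 1; c[4] = 2×1 = 2. Result coefficients: [4, 4, 3, 1, 2] → 4 + 4x + 3x^2 + x^3 + 2x^4

4 + 4x + 3x^2 + x^3 + 2x^4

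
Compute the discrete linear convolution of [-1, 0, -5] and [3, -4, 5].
y[0] = -1×3 = -3; y[1] = -1×-4 + 0×3 = 4; y[2] = -1×5 + 0×-4 + -5×3 = -20; y[3] = 0×5 + -5×-4 = 20; y[4] = -5×5 = -25

[-3, 4, -20, 20, -25]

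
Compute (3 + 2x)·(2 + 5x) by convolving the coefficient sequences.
Ascending coefficients: a = [3, 2], b = [2, 5]. c[0] = 3×2 = 6; c[1] = 3×5 + 2×2 = 19; c[2] = 2×5 = 10. Result coefficients: [6, 19, 10] → 6 + 19x + 10x^2

6 + 19x + 10x^2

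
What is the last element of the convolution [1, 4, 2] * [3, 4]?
Use y[k] = Σ_i a[i]·b[k-i] at k=3. y[3] = 2×4 = 8

8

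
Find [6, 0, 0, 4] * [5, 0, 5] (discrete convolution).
y[0] = 6×5 = 30; y[1] = 6×0 + 0×5 = 0; y[2] = 6×5 + 0×0 + 0×5 = 30; y[3] = 0×5 + 0×0 + 4×5 = 20; y[4] = 0×5 + 4×0 = 0; y[5] = 4×5 = 20

[30, 0, 30, 20, 0, 20]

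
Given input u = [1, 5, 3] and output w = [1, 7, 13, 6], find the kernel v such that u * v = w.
Output length 4 = len(u) + len(v) - 1 ⇒ len(v) = 2. Solve v forward using v[k] = (w[k] - Σ_{i≥1} u[i]·v[k-i]) / u[0]: v[0] = w[0] / u[0] = 1 / 1 = 1; v[1] = (w[1] - 5×1) / u[0] = (7 - 5×1) / 1 = 2. So v = [1, 2]. Forward-check [1, 5, 3] * [1, 2]: w[0] = 1×1 = 1; w[1] = 1×2 + 5×1 = 7; w[2] = 5×2 + 3×1 = 13; w[3] = 3×2 = 6 → [1, 7, 13, 6] ✓

[1, 2]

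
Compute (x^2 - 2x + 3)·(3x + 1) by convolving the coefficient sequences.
Ascending coefficients: a = [3, -2, 1], b = [1, 3]. c[0] = 3×1 = 3; c[1] = 3×3 + -2×1 = 7; c[2] = -2×3 + 1×1 = -5; c[3] = 1×3 = 3. Result coefficients: [3, 7, -5, 3] → 3x^3 - 5x^2 + 7x + 3

3x^3 - 5x^2 + 7x + 3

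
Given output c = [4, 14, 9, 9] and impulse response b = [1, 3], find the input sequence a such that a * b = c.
Deconvolve c=[4, 14, 9, 9] by b=[1, 3]. Since b[0]=1, solve forward: a[0] = c[0] / 1 = 4; a[1] = (c[1] - 4×3) / 1 = 2; a[2] = (c[2] - 2×3) / 1 = 3. So a = [4, 2, 3]. Check by forward convolution: c[0] = 4×1 = 4; c[1] = 4×3 + 2×1 = 14; c[2] = 2×3 + 3×1 = 9; c[3] = 3×3 = 9

[4, 2, 3]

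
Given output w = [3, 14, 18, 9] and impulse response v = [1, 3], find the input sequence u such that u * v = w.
Deconvolve w=[3, 14, 18, 9] by v=[1, 3]. Since v[0]=1, solve forward: u[0] = w[0] / 1 = 3; u[1] = (w[1] - 3×3) / 1 = 5; u[2] = (w[2] - 5×3) / 1 = 3. So u = [3, 5, 3]. Check by forward convolution: w[0] = 3×1 = 3; w[1] = 3×3 + 5×1 = 14; w[2] = 5×3 + 3×1 = 18; w[3] = 3×3 = 9

[3, 5, 3]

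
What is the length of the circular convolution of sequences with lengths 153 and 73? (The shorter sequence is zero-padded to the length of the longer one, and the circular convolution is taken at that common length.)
Circular convolution (zero-padding the shorter input) has length max(m, n) = max(153, 73) = 153

153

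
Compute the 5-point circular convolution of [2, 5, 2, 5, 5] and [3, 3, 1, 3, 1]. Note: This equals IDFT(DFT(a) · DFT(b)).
Either evaluate y[k] = Σ_j a[j]·b[(k-j) mod 5] directly, or use IDFT(DFT(a) · DFT(b)). y[0] = 2×3 + 5×1 + 2×3 + 5×1 + 5×3 = 37; y[1] = 2×3 + 5×3 + 2×1 + 5×3 + 5×1 = 43; y[2] = 2×1 + 5×3 + 2×3 + 5×1 + 5×3 = 43; y[3] = 2×3 + 5×1 + 2×3 + 5×3 + 5×1 = 37; y[4] = 2×1 + 5×3 + 2×1 + 5×3 + 5×3 = 49. Result: [37, 43, 43, 37, 49]

[37, 43, 43, 37, 49]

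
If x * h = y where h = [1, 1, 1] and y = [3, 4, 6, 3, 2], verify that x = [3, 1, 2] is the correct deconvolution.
Forward-compute [3, 1, 2] * [1, 1, 1]: y[0] = 3×1 = 3; y[1] = 3×1 + 1×1 = 4; y[2] = 3×1 + 1×1 + 2×1 = 6; y[3] = 1×1 + 2×1 = 3; y[4] = 2×1 = 2 → [3, 4, 6, 3, 2]. Matches given y = [3, 4, 6, 3, 2], so verified.

Verified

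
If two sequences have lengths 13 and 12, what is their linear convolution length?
Linear/full convolution length: m + n - 1 = 13 + 12 - 1 = 24

24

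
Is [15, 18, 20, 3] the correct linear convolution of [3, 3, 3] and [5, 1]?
Recompute linear convolution of [3, 3, 3] and [5, 1]: y[0] = 3×5 = 15; y[1] = 3×1 + 3×5 = 18; y[2] = 3×1 + 3×5 = 18; y[3] = 3×1 = 3 → [15, 18, 18, 3]. Compare to given [15, 18, 20, 3]: they differ at index 2: given 20, correct 18, so answer: No

No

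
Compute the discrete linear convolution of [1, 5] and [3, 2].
y[0] = 1×3 = 3; y[1] = 1×2 + 5×3 = 17; y[2] = 5×2 = 10

[3, 17, 10]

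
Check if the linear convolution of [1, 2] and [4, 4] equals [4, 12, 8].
Recompute linear convolution of [1, 2] and [4, 4]: y[0] = 1×4 = 4; y[1] = 1×4 + 2×4 = 12; y[2] = 2×4 = 8 → [4, 12, 8]. Given [4, 12, 8] matches, so answer: Yes

Yes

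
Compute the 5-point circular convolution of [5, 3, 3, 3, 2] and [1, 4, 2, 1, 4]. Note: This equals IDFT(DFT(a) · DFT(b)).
Either evaluate y[k] = Σ_j a[j]·b[(k-j) mod 5] directly, or use IDFT(DFT(a) · DFT(b)). y[0] = 5×1 + 3×4 + 3×1 + 3×2 + 2×4 = 34; y[1] = 5×4 + 3×1 + 3×4 + 3×1 + 2×2 = 42; y[2] = 5×2 + 3×4 + 3×1 + 3×4 + 2×1 = 39; y[3] = 5×1 + 3×2 + 3×4 + 3×1 + 2×4 = 34; y[4] = 5×4 + 3×1 + 3×2 + 3×4 + 2×1 = 43. Result: [34, 42, 39, 34, 43]

[34, 42, 39, 34, 43]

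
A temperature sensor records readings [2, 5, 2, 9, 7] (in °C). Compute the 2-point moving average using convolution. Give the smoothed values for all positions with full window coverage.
2-point moving average kernel = [1, 1]. Apply in 'valid' mode (full window coverage): avg[0] = (2 + 5) / 2 = 3.5; avg[1] = (5 + 2) / 2 = 3.5; avg[2] = (2 + 9) / 2 = 5.5; avg[3] = (9 + 7) / 2 = 8.0. Smoothed values: [3.5, 3.5, 5.5, 8.0]

[3.5, 3.5, 5.5, 8.0]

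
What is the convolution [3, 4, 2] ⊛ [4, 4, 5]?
y[0] = 3×4 = 12; y[1] = 3×4 + 4×4 = 28; y[2] = 3×5 + 4×4 + 2×4 = 39; y[3] = 4×5 + 2×4 = 28; y[4] = 2×5 = 10

[12, 28, 39, 28, 10]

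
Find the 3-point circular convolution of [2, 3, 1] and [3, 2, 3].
Use y[k] = Σ_j a[j]·b[(k-j) mod 3]. y[0] = 2×3 + 3×3 + 1×2 = 17; y[1] = 2×2 + 3×3 + 1×3 = 16; y[2] = 2×3 + 3×2 + 1×3 = 15. Result: [17, 16, 15]

[17, 16, 15]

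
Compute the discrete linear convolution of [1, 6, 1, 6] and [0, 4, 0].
y[0] = 1×0 = 0; y[1] = 1×4 + 6×0 = 4; y[2] = 1×0 + 6×4 + 1×0 = 24; y[3] = 6×0 + 1×4 + 6×0 = 4; y[4] = 1×0 + 6×4 = 24; y[5] = 6×0 = 0

[0, 4, 24, 4, 24, 0]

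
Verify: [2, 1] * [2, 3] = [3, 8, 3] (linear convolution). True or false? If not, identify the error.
Recompute linear convolution of [2, 1] and [2, 3]: y[0] = 2×2 = 4; y[1] = 2×3 + 1×2 = 8; y[2] = 1×3 = 3 → [4, 8, 3]. Compare to given [3, 8, 3]: they differ at index 0: given 3, correct 4, so answer: No

No. Error at index 0: given 3, correct 4.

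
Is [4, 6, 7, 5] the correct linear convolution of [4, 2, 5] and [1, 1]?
Recompute linear convolution of [4, 2, 5] and [1, 1]: y[0] = 4×1 = 4; y[1] = 4×1 + 2×1 = 6; y[2] = 2×1 + 5×1 = 7; y[3] = 5×1 = 5 → [4, 6, 7, 5]. Given [4, 6, 7, 5] matches, so answer: Yes

Yes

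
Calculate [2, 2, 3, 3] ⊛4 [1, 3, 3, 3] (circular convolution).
Use y[k] = Σ_j u[j]·v[(k-j) mod 4]. y[0] = 2×1 + 2×3 + 3×3 + 3×3 = 26; y[1] = 2×3 + 2×1 + 3×3 + 3×3 = 26; y[2] = 2×3 + 2×3 + 3×1 + 3×3 = 24; y[3] = 2×3 + 2×3 + 3×3 + 3×1 = 24. Result: [26, 26, 24, 24]

[26, 26, 24, 24]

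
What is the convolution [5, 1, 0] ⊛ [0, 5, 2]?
y[0] = 5×0 = 0; y[1] = 5×5 + 1×0 = 25; y[2] = 5×2 + 1×5 + 0×0 = 15; y[3] = 1×2 + 0×5 = 2; y[4] = 0×2 = 0

[0, 25, 15, 2, 0]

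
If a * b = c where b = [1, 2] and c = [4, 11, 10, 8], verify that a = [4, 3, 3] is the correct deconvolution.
Forward-compute [4, 3, 3] * [1, 2]: c[0] = 4×1 = 4; c[1] = 4×2 + 3×1 = 11; c[2] = 3×2 + 3×1 = 9; c[3] = 3×2 = 6 → [4, 11, 9, 6]. Does not match given c = [4, 11, 10, 8].

Not verified. [4, 3, 3] * [1, 2] = [4, 11, 9, 6], which differs from [4, 11, 10, 8] at index 2.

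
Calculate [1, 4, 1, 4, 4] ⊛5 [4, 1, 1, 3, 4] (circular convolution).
Use y[k] = Σ_j s[j]·t[(k-j) mod 5]. y[0] = 1×4 + 4×4 + 1×3 + 4×1 + 4×1 = 31; y[1] = 1×1 + 4×4 + 1×4 + 4×3 + 4×1 = 37; y[2] = 1×1 + 4×1 + 1×4 + 4×4 + 4×3 = 37; y[3] = 1×3 + 4×1 + 1×1 + 4×4 + 4×4 = 40; y[4] = 1×4 + 4×3 + 1×1 + 4×1 + 4×4 = 37. Result: [31, 37, 37, 40, 37]

[31, 37, 37, 40, 37]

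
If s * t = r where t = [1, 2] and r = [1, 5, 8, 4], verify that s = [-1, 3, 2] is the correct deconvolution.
Forward-compute [-1, 3, 2] * [1, 2]: r[0] = -1×1 = -1; r[1] = -1×2 + 3×1 = 1; r[2] = 3×2 + 2×1 = 8; r[3] = 2×2 = 4 → [-1, 1, 8, 4]. Does not match given r = [1, 5, 8, 4].

Not verified. [-1, 3, 2] * [1, 2] = [-1, 1, 8, 4], which differs from [1, 5, 8, 4] at index 0.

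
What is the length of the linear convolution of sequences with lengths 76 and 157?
Linear/full convolution length: m + n - 1 = 76 + 157 - 1 = 232

232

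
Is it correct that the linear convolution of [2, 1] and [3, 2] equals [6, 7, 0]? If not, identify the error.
Recompute linear convolution of [2, 1] and [3, 2]: y[0] = 2×3 = 6; y[1] = 2×2 + 1×3 = 7; y[2] = 1×2 = 2 → [6, 7, 2]. Compare to given [6, 7, 0]: they differ at index 2: given 0, correct 2, so answer: No

No. Error at index 2: given 0, correct 2.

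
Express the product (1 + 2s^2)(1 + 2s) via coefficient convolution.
Ascending coefficients: a = [1, 0, 2], b = [1, 2]. c[0] = 1×1 = 1; c[1] = 1×2 + 0×1 = 2; c[2] = 0×2 + 2×1 = 2; c[3] = 2×2 = 4. Result coefficients: [1, 2, 2, 4] → 1 + 2s + 2s^2 + 4s^3

1 + 2s + 2s^2 + 4s^3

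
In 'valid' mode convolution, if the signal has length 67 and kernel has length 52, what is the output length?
'Valid' mode counts only positions where the kernel fully overlaps the signal: m - n + 1 = 67 - 52 + 1 = 16

16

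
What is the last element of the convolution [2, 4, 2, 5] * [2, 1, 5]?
Use y[k] = Σ_i a[i]·b[k-i] at k=5. y[5] = 5×5 = 25

25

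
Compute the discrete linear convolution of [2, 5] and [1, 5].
y[0] = 2×1 = 2; y[1] = 2×5 + 5×1 = 15; y[2] = 5×5 = 25

[2, 15, 25]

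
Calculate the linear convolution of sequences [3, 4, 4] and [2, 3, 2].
y[0] = 3×2 = 6; y[1] = 3×3 + 4×2 = 17; y[2] = 3×2 + 4×3 + 4×2 = 26; y[3] = 4×2 + 4×3 = 20; y[4] = 4×2 = 8

[6, 17, 26, 20, 8]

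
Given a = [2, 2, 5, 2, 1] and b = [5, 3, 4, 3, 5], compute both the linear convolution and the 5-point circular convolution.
Linear: y_lin[0] = 2×5 = 10; y_lin[1] = 2×3 + 2×5 = 16; y_lin[2] = 2×4 + 2×3 + 5×5 = 39; y_lin[3] = 2×3 + 2×4 + 5×3 + 2×5 = 39; y_lin[4] = 2×5 + 2×3 + 5×4 + 2×3 + 1×5 = 47; y_lin[5] = 2×5 + 5×3 + 2×4 + 1×3 = 36; y_lin[6] = 5×5 + 2×3 + 1×4 = 35; y_lin[7] = 2×5 + 1×3 = 13; y_lin[8] = 1×5 = 5 → [10, 16, 39, 39, 47, 36, 35, 13, 5]. Circular (length 5): y[0] = 2×5 + 2×5 + 5×3 + 2×4 + 1×3 = 46; y[1] = 2×3 + 2×5 + 5×5 + 2×3 + 1×4 = 51; y[2] = 2×4 + 2×3 + 5×5 + 2×5 + 1×3 = 52; y[3] = 2×3 + 2×4 + 5×3 + 2×5 + 1×5 = 44; y[4] = 2×5 + 2×3 + 5×4 + 2×3 + 1×5 = 47 → [46, 51, 52, 44, 47]

Linear: [10, 16, 39, 39, 47, 36, 35, 13, 5], Circular: [46, 51, 52, 44, 47]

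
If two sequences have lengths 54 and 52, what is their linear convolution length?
Linear/full convolution length: m + n - 1 = 54 + 52 - 1 = 105

105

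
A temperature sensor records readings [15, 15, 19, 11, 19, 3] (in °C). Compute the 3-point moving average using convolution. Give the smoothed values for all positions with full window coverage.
3-point moving average kernel = [1, 1, 1]. Apply in 'valid' mode (full window coverage): avg[0] = (15 + 15 + 19) / 3 = 16.33; avg[1] = (15 + 19 + 11) / 3 = 15.0; avg[2] = (19 + 11 + 19) / 3 = 16.33; avg[3] = (11 + 19 + 3) / 3 = 11.0. Smoothed values: [16.33, 15.0, 16.33, 11.0]

[16.33, 15.0, 16.33, 11.0]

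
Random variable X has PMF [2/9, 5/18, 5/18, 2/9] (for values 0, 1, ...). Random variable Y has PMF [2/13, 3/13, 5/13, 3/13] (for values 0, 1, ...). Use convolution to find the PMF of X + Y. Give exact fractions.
P(X+Y=k) = Σ_i P(X=i)·P(Y=k-i) — a convolution of [2/9, 5/18, 5/18, 2/9] and [2/13, 3/13, 5/13, 3/13]. P(X+Y=0) = (2/9)×(2/13) = 4/117; P(X+Y=1) = (2/9)×(3/13) + (5/18)×(2/13) = 2/39 + 5/117 = 11/117; P(X+Y=2) = (2/9)×(5/13) + (5/18)×(3/13) + (5/18)×(2/13) = 10/117 + 5/78 + 5/117 = 5/26; P(X+Y=3) = (2/9)×(3/13) + (5/18)×(5/13) + (5/18)×(3/13) + (2/9)×(2/13) = 2/39 + 25/234 + 5/78 + 4/117 = 10/39; P(X+Y=4) = (5/18)×(3/13) + (5/18)×(5/13) + (2/9)×(3/13) = 5/78 + 25/234 + 2/39 = 2/9; P(X+Y=5) = (5/18)×(3/13) + (2/9)×(5/13) = 5/78 + 10/117 = 35/234; P(X+Y=6) = (2/9)×(3/13) = 2/39. PMF: [4/117, 11/117, 5/26, 10/39, 2/9, 35/234, 2/39] (sums to 1 ✓)

[4/117, 11/117, 5/26, 10/39, 2/9, 35/234, 2/39]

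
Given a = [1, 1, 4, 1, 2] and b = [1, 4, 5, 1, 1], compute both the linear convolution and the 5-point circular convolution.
Linear: y_lin[0] = 1×1 = 1; y_lin[1] = 1×4 + 1×1 = 5; y_lin[2] = 1×5 + 1×4 + 4×1 = 13; y_lin[3] = 1×1 + 1×5 + 4×4 + 1×1 = 23; y_lin[4] = 1×1 + 1×1 + 4×5 + 1×4 + 2×1 = 28; y_lin[5] = 1×1 + 4×1 + 1×5 + 2×4 = 18; y_lin[6] = 4×1 + 1×1 + 2×5 = 15; y_lin[7] = 1×1 + 2×1 = 3; y_lin[8] = 2×1 = 2 → [1, 5, 13, 23, 28, 18, 15, 3, 2]. Circular (length 5): y[0] = 1×1 + 1×1 + 4×1 + 1×5 + 2×4 = 19; y[1] = 1×4 + 1×1 + 4×1 + 1×1 + 2×5 = 20; y[2] = 1×5 + 1×4 + 4×1 + 1×1 + 2×1 = 16; y[3] = 1×1 + 1×5 + 4×4 + 1×1 + 2×1 = 25; y[4] = 1×1 + 1×1 + 4×5 + 1×4 + 2×1 = 28 → [19, 20, 16, 25, 28]

Linear: [1, 5, 13, 23, 28, 18, 15, 3, 2], Circular: [19, 20, 16, 25, 28]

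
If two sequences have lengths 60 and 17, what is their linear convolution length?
Linear/full convolution length: m + n - 1 = 60 + 17 - 1 = 76

76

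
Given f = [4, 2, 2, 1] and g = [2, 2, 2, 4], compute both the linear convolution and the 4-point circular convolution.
Linear: y_lin[0] = 4×2 = 8; y_lin[1] = 4×2 + 2×2 = 12; y_lin[2] = 4×2 + 2×2 + 2×2 = 16; y_lin[3] = 4×4 + 2×2 + 2×2 + 1×2 = 26; y_lin[4] = 2×4 + 2×2 + 1×2 = 14; y_lin[5] = 2×4 + 1×2 = 10; y_lin[6] = 1×4 = 4 → [8, 12, 16, 26, 14, 10, 4]. Circular (length 4): y[0] = 4×2 + 2×4 + 2×2 + 1×2 = 22; y[1] = 4×2 + 2×2 + 2×4 + 1×2 = 22; y[2] = 4×2 + 2×2 + 2×2 + 1×4 = 20; y[3] = 4×4 + 2×2 + 2×2 + 1×2 = 26 → [22, 22, 20, 26]

Linear: [8, 12, 16, 26, 14, 10, 4], Circular: [22, 22, 20, 26]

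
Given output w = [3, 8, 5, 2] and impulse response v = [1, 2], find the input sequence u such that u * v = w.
Deconvolve w=[3, 8, 5, 2] by v=[1, 2]. Since v[0]=1, solve forward: u[0] = w[0] / 1 = 3; u[1] = (w[1] - 3×2) / 1 = 2; u[2] = (w[2] - 2×2) / 1 = 1. So u = [3, 2, 1]. Check by forward convolution: w[0] = 3×1 = 3; w[1] = 3×2 + 2×1 = 8; w[2] = 2×2 + 1×1 = 5; w[3] = 1×2 = 2

[3, 2, 1]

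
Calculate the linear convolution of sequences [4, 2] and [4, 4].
y[0] = 4×4 = 16; y[1] = 4×4 + 2×4 = 24; y[2] = 2×4 = 8

[16, 24, 8]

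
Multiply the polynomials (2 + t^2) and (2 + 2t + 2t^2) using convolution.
Ascending coefficients: a = [2, 0, 1], b = [2, 2, 2]. c[0] = 2×2 = 4; c[1] = 2×2 + 0×2 = 4; c[2] = 2×2 + 0×2 + 1×2 = 6; c[3] = 0×2 + 1×2 = 2; c[4] = 1×2 = 2. Result coefficients: [4, 4, 6, 2, 2] → 4 + 4t + 6t^2 + 2t^3 + 2t^4

4 + 4t + 6t^2 + 2t^3 + 2t^4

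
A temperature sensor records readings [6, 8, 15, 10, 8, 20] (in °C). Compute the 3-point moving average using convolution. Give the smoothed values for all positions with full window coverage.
3-point moving average kernel = [1, 1, 1]. Apply in 'valid' mode (full window coverage): avg[0] = (6 + 8 + 15) / 3 = 9.67; avg[1] = (8 + 15 + 10) / 3 = 11.0; avg[2] = (15 + 10 + 8) / 3 = 11.0; avg[3] = (10 + 8 + 20) / 3 = 12.67. Smoothed values: [9.67, 11.0, 11.0, 12.67]

[9.67, 11.0, 11.0, 12.67]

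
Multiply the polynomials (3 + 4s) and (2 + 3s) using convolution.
Ascending coefficients: a = [3, 4], b = [2, 3]. c[0] = 3×2 = 6; c[1] = 3×3 + 4×2 = 17; c[2] = 4×3 = 12. Result coefficients: [6, 17, 12] → 6 + 17s + 12s^2

6 + 17s + 12s^2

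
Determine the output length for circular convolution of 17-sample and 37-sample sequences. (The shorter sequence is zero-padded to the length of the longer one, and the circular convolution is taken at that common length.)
Circular convolution (zero-padding the shorter input) has length max(m, n) = max(17, 37) = 37

37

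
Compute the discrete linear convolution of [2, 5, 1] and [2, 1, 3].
y[0] = 2×2 = 4; y[1] = 2×1 + 5×2 = 12; y[2] = 2×3 + 5×1 + 1×2 = 13; y[3] = 5×3 + 1×1 = 16; y[4] = 1×3 = 3

[4, 12, 13, 16, 3]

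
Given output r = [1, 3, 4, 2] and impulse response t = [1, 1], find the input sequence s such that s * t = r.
Deconvolve r=[1, 3, 4, 2] by t=[1, 1]. Since t[0]=1, solve forward: s[0] = r[0] / 1 = 1; s[1] = (r[1] - 1×1) / 1 = 2; s[2] = (r[2] - 2×1) / 1 = 2. So s = [1, 2, 2]. Check by forward convolution: r[0] = 1×1 = 1; r[1] = 1×1 + 2×1 = 3; r[2] = 2×1 + 2×1 = 4; r[3] = 2×1 = 2

[1, 2, 2]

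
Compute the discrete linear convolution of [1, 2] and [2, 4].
y[0] = 1×2 = 2; y[1] = 1×4 + 2×2 = 8; y[2] = 2×4 = 8

[2, 8, 8]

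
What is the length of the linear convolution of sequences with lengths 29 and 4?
Linear/full convolution length: m + n - 1 = 29 + 4 - 1 = 32

32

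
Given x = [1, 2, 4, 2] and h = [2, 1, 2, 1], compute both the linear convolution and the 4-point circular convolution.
Linear: y_lin[0] = 1×2 = 2; y_lin[1] = 1×1 + 2×2 = 5; y_lin[2] = 1×2 + 2×1 + 4×2 = 12; y_lin[3] = 1×1 + 2×2 + 4×1 + 2×2 = 13; y_lin[4] = 2×1 + 4×2 + 2×1 = 12; y_lin[5] = 4×1 + 2×2 = 8; y_lin[6] = 2×1 = 2 → [2, 5, 12, 13, 12, 8, 2]. Circular (length 4): y[0] = 1×2 + 2×1 + 4×2 + 2×1 = 14; y[1] = 1×1 + 2×2 + 4×1 + 2×2 = 13; y[2] = 1×2 + 2×1 + 4×2 + 2×1 = 14; y[3] = 1×1 + 2×2 + 4×1 + 2×2 = 13 → [14, 13, 14, 13]

Linear: [2, 5, 12, 13, 12, 8, 2], Circular: [14, 13, 14, 13]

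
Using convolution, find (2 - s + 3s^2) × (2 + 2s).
Ascending coefficients: a = [2, -1, 3], b = [2, 2]. c[0] = 2×2 = 4; c[1] = 2×2 + -1×2 = 2; c[2] = -1×2 + 3×2 = 4; c[3] = 3×2 = 6. Result coefficients: [4, 2, 4, 6] → 4 + 2s + 4s^2 + 6s^3

4 + 2s + 4s^2 + 6s^3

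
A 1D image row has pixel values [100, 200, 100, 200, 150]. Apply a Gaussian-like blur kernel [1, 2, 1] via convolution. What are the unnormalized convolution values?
Convolve image row [100, 200, 100, 200, 150] with kernel [1, 2, 1]: y[0] = 100×1 = 100; y[1] = 100×2 + 200×1 = 400; y[2] = 100×1 + 200×2 + 100×1 = 600; y[3] = 200×1 + 100×2 + 200×1 = 600; y[4] = 100×1 + 200×2 + 150×1 = 650; y[5] = 200×1 + 150×2 = 500; y[6] = 150×1 = 150 → [100, 400, 600, 600, 650, 500, 150]. Normalization factor = sum(kernel) = 4.

[100, 400, 600, 600, 650, 500, 150]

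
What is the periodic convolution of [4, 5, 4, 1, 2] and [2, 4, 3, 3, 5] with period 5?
Use y[k] = Σ_j a[j]·b[(k-j) mod 5]. y[0] = 4×2 + 5×5 + 4×3 + 1×3 + 2×4 = 56; y[1] = 4×4 + 5×2 + 4×5 + 1×3 + 2×3 = 55; y[2] = 4×3 + 5×4 + 4×2 + 1×5 + 2×3 = 51; y[3] = 4×3 + 5×3 + 4×4 + 1×2 + 2×5 = 55; y[4] = 4×5 + 5×3 + 4×3 + 1×4 + 2×2 = 55. Result: [56, 55, 51, 55, 55]

[56, 55, 51, 55, 55]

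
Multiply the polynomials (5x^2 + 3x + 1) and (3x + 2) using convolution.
Ascending coefficients: a = [1, 3, 5], b = [2, 3]. c[0] = 1×2 = 2; c[1] = 1×3 + 3×2 = 9; c[2] = 3×3 + 5×2 = 19; c[3] = 5×3 = 15. Result coefficients: [2, 9, 19, 15] → 15x^3 + 19x^2 + 9x + 2

15x^3 + 19x^2 + 9x + 2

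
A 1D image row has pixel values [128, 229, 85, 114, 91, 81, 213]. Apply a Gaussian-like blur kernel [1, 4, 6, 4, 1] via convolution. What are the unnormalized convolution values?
Convolve image row [128, 229, 85, 114, 91, 81, 213] with kernel [1, 4, 6, 4, 1]: y[0] = 128×1 = 128; y[1] = 128×4 + 229×1 = 741; y[2] = 128×6 + 229×4 + 85×1 = 1769; y[3] = 128×4 + 229×6 + 85×4 + 114×1 = 2340; y[4] = 128×1 + 229×4 + 85×6 + 114×4 + 91×1 = 2101; y[5] = 229×1 + 85×4 + 114×6 + 91×4 + 81×1 = 1698; y[6] = 85×1 + 114×4 + 91×6 + 81×4 + 213×1 = 1624; y[7] = 114×1 + 91×4 + 81×6 + 213×4 = 1816; y[8] = 91×1 + 81×4 + 213×6 = 1693; y[9] = 81×1 + 213×4 = 933; y[10] = 213×1 = 213 → [128, 741, 1769, 2340, 2101, 1698, 1624, 1816, 1693, 933, 213]. Normalization factor = sum(kernel) = 16.

[128, 741, 1769, 2340, 2101, 1698, 1624, 1816, 1693, 933, 213]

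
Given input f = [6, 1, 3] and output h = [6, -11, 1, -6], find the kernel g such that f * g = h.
Output length 4 = len(f) + len(g) - 1 ⇒ len(g) = 2. Solve g forward using g[k] = (h[k] - Σ_{i≥1} f[i]·g[k-i]) / f[0]: g[0] = h[0] / f[0] = 6 / 6 = 1; g[1] = (h[1] - 1×1) / f[0] = (-11 - 1×1) / 6 = -2. So g = [1, -2]. Forward-check [6, 1, 3] * [1, -2]: h[0] = 6×1 = 6; h[1] = 6×-2 + 1×1 = -11; h[2] = 1×-2 + 3×1 = 1; h[3] = 3×-2 = -6 → [6, -11, 1, -6] ✓

[1, -2]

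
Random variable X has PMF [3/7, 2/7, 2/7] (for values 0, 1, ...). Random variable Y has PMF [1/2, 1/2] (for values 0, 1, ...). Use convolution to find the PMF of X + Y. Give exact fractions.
P(X+Y=k) = Σ_i P(X=i)·P(Y=k-i) — a convolution of [3/7, 2/7, 2/7] and [1/2, 1/2]. P(X+Y=0) = (3/7)×(1/2) = 3/14; P(X+Y=1) = (3/7)×(1/2) + (2/7)×(1/2) = 3/14 + 1/7 = 5/14; P(X+Y=2) = (2/7)×(1/2) + (2/7)×(1/2) = 1/7 + 1/7 = 2/7; P(X+Y=3) = (2/7)×(1/2) = 1/7. PMF: [3/14, 5/14, 2/7, 1/7] (sums to 1 ✓)

[3/14, 5/14, 2/7, 1/7]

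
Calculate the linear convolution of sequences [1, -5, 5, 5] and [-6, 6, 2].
y[0] = 1×-6 = -6; y[1] = 1×6 + -5×-6 = 36; y[2] = 1×2 + -5×6 + 5×-6 = -58; y[3] = -5×2 + 5×6 + 5×-6 = -10; y[4] = 5×2 + 5×6 = 40; y[5] = 5×2 = 10

[-6, 36, -58, -10, 40, 10]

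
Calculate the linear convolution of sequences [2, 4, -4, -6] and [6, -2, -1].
y[0] = 2×6 = 12; y[1] = 2×-2 + 4×6 = 20; y[2] = 2×-1 + 4×-2 + -4×6 = -34; y[3] = 4×-1 + -4×-2 + -6×6 = -32; y[4] = -4×-1 + -6×-2 = 16; y[5] = -6×-1 = 6

[12, 20, -34, -32, 16, 6]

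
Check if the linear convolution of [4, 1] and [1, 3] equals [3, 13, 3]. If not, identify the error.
Recompute linear convolution of [4, 1] and [1, 3]: y[0] = 4×1 = 4; y[1] = 4×3 + 1×1 = 13; y[2] = 1×3 = 3 → [4, 13, 3]. Compare to given [3, 13, 3]: they differ at index 0: given 3, correct 4, so answer: No

No. Error at index 0: given 3, correct 4.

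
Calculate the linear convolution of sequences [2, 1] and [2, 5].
y[0] = 2×2 = 4; y[1] = 2×5 + 1×2 = 12; y[2] = 1×5 = 5

[4, 12, 5]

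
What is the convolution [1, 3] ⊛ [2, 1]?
y[0] = 1×2 = 2; y[1] = 1×1 + 3×2 = 7; y[2] = 3×1 = 3

[2, 7, 3]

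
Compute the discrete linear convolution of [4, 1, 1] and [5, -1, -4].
y[0] = 4×5 = 20; y[1] = 4×-1 + 1×5 = 1; y[2] = 4×-4 + 1×-1 + 1×5 = -12; y[3] = 1×-4 + 1×-1 = -5; y[4] = 1×-4 = -4

[20, 1, -12, -5, -4]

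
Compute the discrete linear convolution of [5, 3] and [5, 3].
y[0] = 5×5 = 25; y[1] = 5×3 + 3×5 = 30; y[2] = 3×3 = 9

[25, 30, 9]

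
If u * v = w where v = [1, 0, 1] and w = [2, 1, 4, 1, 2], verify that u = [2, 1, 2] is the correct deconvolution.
Forward-compute [2, 1, 2] * [1, 0, 1]: w[0] = 2×1 = 2; w[1] = 2×0 + 1×1 = 1; w[2] = 2×1 + 1×0 + 2×1 = 4; w[3] = 1×1 + 2×0 = 1; w[4] = 2×1 = 2 → [2, 1, 4, 1, 2]. Matches given w = [2, 1, 4, 1, 2], so verified.

Verified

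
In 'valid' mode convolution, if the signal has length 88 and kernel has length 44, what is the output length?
'Valid' mode counts only positions where the kernel fully overlaps the signal: m - n + 1 = 88 - 44 + 1 = 45

45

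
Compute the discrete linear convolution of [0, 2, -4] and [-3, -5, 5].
y[0] = 0×-3 = 0; y[1] = 0×-5 + 2×-3 = -6; y[2] = 0×5 + 2×-5 + -4×-3 = 2; y[3] = 2×5 + -4×-5 = 30; y[4] = -4×5 = -20

[0, -6, 2, 30, -20]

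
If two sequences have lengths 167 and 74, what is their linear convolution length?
Linear/full convolution length: m + n - 1 = 167 + 74 - 1 = 240

240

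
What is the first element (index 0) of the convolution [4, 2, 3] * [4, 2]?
Use y[k] = Σ_i a[i]·b[k-i] at k=0. y[0] = 4×4 = 16

16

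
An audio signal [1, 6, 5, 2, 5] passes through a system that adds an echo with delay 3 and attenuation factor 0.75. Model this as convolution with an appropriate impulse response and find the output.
Direct-path + delayed-attenuated-path model → impulse response h = [1, 0, 0, 0.75] (1 at lag 0, 0.75 at lag 3). Output y[n] = x[n] + 0.75·x[n - 3] (with x[n] = 0 outside 0..4): y[0] = 1 + 0.75×0 = 1; y[1] = 6 + 0.75×0 = 6; y[2] = 5 + 0.75×0 = 5; y[3] = 2 + 0.75×1 = 2.75; y[4] = 5 + 0.75×6 = 9.5; y[5] = 0 + 0.75×5 = 3.75; y[6] = 0 + 0.75×2 = 1.5; y[7] = 0 + 0.75×5 = 3.75. So y = [1, 6, 5, 2.75, 9.5, 3.75, 1.5, 3.75]

[1, 6, 5, 2.75, 9.5, 3.75, 1.5, 3.75]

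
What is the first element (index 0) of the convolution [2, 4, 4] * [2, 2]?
Use y[k] = Σ_i a[i]·b[k-i] at k=0. y[0] = 2×2 = 4

4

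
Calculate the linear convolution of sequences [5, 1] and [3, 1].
y[0] = 5×3 = 15; y[1] = 5×1 + 1×3 = 8; y[2] = 1×1 = 1

[15, 8, 1]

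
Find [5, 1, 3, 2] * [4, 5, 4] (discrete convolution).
y[0] = 5×4 = 20; y[1] = 5×5 + 1×4 = 29; y[2] = 5×4 + 1×5 + 3×4 = 37; y[3] = 1×4 + 3×5 + 2×4 = 27; y[4] = 3×4 + 2×5 = 22; y[5] = 2×4 = 8

[20, 29, 37, 27, 22, 8]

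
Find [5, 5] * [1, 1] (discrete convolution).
y[0] = 5×1 = 5; y[1] = 5×1 + 5×1 = 10; y[2] = 5×1 = 5

[5, 10, 5]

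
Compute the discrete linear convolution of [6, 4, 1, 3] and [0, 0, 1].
y[0] = 6×0 = 0; y[1] = 6×0 + 4×0 = 0; y[2] = 6×1 + 4×0 + 1×0 = 6; y[3] = 4×1 + 1×0 + 3×0 = 4; y[4] = 1×1 + 3×0 = 1; y[5] = 3×1 = 3

[0, 0, 6, 4, 1, 3]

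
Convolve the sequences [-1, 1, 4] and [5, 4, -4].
y[0] = -1×5 = -5; y[1] = -1×4 + 1×5 = 1; y[2] = -1×-4 + 1×4 + 4×5 = 28; y[3] = 1×-4 + 4×4 = 12; y[4] = 4×-4 = -16

[-5, 1, 28, 12, -16]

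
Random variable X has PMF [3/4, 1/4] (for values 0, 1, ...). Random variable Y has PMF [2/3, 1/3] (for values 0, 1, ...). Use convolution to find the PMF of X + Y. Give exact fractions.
P(X+Y=k) = Σ_i P(X=i)·P(Y=k-i) — a convolution of [3/4, 1/4] and [2/3, 1/3]. P(X+Y=0) = (3/4)×(2/3) = 1/2; P(X+Y=1) = (3/4)×(1/3) + (1/4)×(2/3) = 1/4 + 1/6 = 5/12; P(X+Y=2) = (1/4)×(1/3) = 1/12. PMF: [1/2, 5/12, 1/12] (sums to 1 ✓)

[1/2, 5/12, 1/12]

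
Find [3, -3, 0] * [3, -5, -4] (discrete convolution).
y[0] = 3×3 = 9; y[1] = 3×-5 + -3×3 = -24; y[2] = 3×-4 + -3×-5 + 0×3 = 3; y[3] = -3×-4 + 0×-5 = 12; y[4] = 0×-4 = 0

[9, -24, 3, 12, 0]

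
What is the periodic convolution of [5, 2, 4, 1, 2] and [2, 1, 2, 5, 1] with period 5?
Use y[k] = Σ_j x[j]·h[(k-j) mod 5]. y[0] = 5×2 + 2×1 + 4×5 + 1×2 + 2×1 = 36; y[1] = 5×1 + 2×2 + 4×1 + 1×5 + 2×2 = 22; y[2] = 5×2 + 2×1 + 4×2 + 1×1 + 2×5 = 31; y[3] = 5×5 + 2×2 + 4×1 + 1×2 + 2×1 = 37; y[4] = 5×1 + 2×5 + 4×2 + 1×1 + 2×2 = 28. Result: [36, 22, 31, 37, 28]

[36, 22, 31, 37, 28]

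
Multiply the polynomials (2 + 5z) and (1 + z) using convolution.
Ascending coefficients: a = [2, 5], b = [1, 1]. c[0] = 2×1 = 2; c[1] = 2×1 + 5×1 = 7; c[2] = 5×1 = 5. Result coefficients: [2, 7, 5] → 2 + 7z + 5z^2

2 + 7z + 5z^2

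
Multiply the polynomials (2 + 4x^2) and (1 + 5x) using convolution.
Ascending coefficients: a = [2, 0, 4], b = [1, 5]. c[0] = 2×1 = 2; c[1] = 2×5 + 0×1 = 10; c[2] = 0×5 + 4×1 = 4; c[3] = 4×5 = 20. Result coefficients: [2, 10, 4, 20] → 2 + 10x + 4x^2 + 20x^3

2 + 10x + 4x^2 + 20x^3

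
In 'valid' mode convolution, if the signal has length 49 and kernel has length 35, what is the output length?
'Valid' mode counts only positions where the kernel fully overlaps the signal: m - n + 1 = 49 - 35 + 1 = 15

15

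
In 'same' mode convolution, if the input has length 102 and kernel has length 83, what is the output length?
'Same' mode returns an output with the same length as the input: 102

102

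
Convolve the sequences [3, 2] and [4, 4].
y[0] = 3×4 = 12; y[1] = 3×4 + 2×4 = 20; y[2] = 2×4 = 8

[12, 20, 8]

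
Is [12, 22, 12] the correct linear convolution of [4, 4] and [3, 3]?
Recompute linear convolution of [4, 4] and [3, 3]: y[0] = 4×3 = 12; y[1] = 4×3 + 4×3 = 24; y[2] = 4×3 = 12 → [12, 24, 12]. Compare to given [12, 22, 12]: they differ at index 1: given 22, correct 24, so answer: No

No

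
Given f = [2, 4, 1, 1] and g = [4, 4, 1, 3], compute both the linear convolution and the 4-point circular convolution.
Linear: y_lin[0] = 2×4 = 8; y_lin[1] = 2×4 + 4×4 = 24; y_lin[2] = 2×1 + 4×4 + 1×4 = 22; y_lin[3] = 2×3 + 4×1 + 1×4 + 1×4 = 18; y_lin[4] = 4×3 + 1×1 + 1×4 = 17; y_lin[5] = 1×3 + 1×1 = 4; y_lin[6] = 1×3 = 3 → [8, 24, 22, 18, 17, 4, 3]. Circular (length 4): y[0] = 2×4 + 4×3 + 1×1 + 1×4 = 25; y[1] = 2×4 + 4×4 + 1×3 + 1×1 = 28; y[2] = 2×1 + 4×4 + 1×4 + 1×3 = 25; y[3] = 2×3 + 4×1 + 1×4 + 1×4 = 18 → [25, 28, 25, 18]

Linear: [8, 24, 22, 18, 17, 4, 3], Circular: [25, 28, 25, 18]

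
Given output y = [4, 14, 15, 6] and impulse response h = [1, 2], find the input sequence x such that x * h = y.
Deconvolve y=[4, 14, 15, 6] by h=[1, 2]. Since h[0]=1, solve forward: x[0] = y[0] / 1 = 4; x[1] = (y[1] - 4×2) / 1 = 6; x[2] = (y[2] - 6×2) / 1 = 3. So x = [4, 6, 3]. Check by forward convolution: y[0] = 4×1 = 4; y[1] = 4×2 + 6×1 = 14; y[2] = 6×2 + 3×1 = 15; y[3] = 3×2 = 6

[4, 6, 3]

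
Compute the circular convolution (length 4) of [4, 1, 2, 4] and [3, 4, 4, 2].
Use y[k] = Σ_j u[j]·v[(k-j) mod 4]. y[0] = 4×3 + 1×2 + 2×4 + 4×4 = 38; y[1] = 4×4 + 1×3 + 2×2 + 4×4 = 39; y[2] = 4×4 + 1×4 + 2×3 + 4×2 = 34; y[3] = 4×2 + 1×4 + 2×4 + 4×3 = 32. Result: [38, 39, 34, 32]

[38, 39, 34, 32]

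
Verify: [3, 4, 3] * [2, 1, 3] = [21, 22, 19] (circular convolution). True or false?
Recompute circular convolution of [3, 4, 3] and [2, 1, 3]: y[0] = 3×2 + 4×3 + 3×1 = 21; y[1] = 3×1 + 4×2 + 3×3 = 20; y[2] = 3×3 + 4×1 + 3×2 = 19 → [21, 20, 19]. Compare to given [21, 22, 19]: they differ at index 1: given 22, correct 20, so answer: No

No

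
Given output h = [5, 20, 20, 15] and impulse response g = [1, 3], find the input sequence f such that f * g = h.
Deconvolve h=[5, 20, 20, 15] by g=[1, 3]. Since g[0]=1, solve forward: f[0] = h[0] / 1 = 5; f[1] = (h[1] - 5×3) / 1 = 5; f[2] = (h[2] - 5×3) / 1 = 5. So f = [5, 5, 5]. Check by forward convolution: h[0] = 5×1 = 5; h[1] = 5×3 + 5×1 = 20; h[2] = 5×3 + 5×1 = 20; h[3] = 5×3 = 15

[5, 5, 5]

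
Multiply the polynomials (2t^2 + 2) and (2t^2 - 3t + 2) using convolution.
Ascending coefficients: a = [2, 0, 2], b = [2, -3, 2]. c[0] = 2×2 = 4; c[1] = 2×-3 + 0×2 = -6; c[2] = 2×2 + 0×-3 + 2×2 = 8; c[3] = 0×2 + 2×-3 = -6; c[4] = 2×2 = 4. Result coefficients: [4, -6, 8, -6, 4] → 4t^4 - 6t^3 + 8t^2 - 6t + 4

4t^4 - 6t^3 + 8t^2 - 6t + 4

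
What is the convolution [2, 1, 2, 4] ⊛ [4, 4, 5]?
y[0] = 2×4 = 8; y[1] = 2×4 + 1×4 = 12; y[2] = 2×5 + 1×4 + 2×4 = 22; y[3] = 1×5 + 2×4 + 4×4 = 29; y[4] = 2×5 + 4×4 = 26; y[5] = 4×5 = 20

[8, 12, 22, 29, 26, 20]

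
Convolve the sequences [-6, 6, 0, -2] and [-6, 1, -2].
y[0] = -6×-6 = 36; y[1] = -6×1 + 6×-6 = -42; y[2] = -6×-2 + 6×1 + 0×-6 = 18; y[3] = 6×-2 + 0×1 + -2×-6 = 0; y[4] = 0×-2 + -2×1 = -2; y[5] = -2×-2 = 4

[36, -42, 18, 0, -2, 4]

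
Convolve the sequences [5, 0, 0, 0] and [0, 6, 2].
y[0] = 5×0 = 0; y[1] = 5×6 + 0×0 = 30; y[2] = 5×2 + 0×6 + 0×0 = 10; y[3] = 0×2 + 0×6 + 0×0 = 0; y[4] = 0×2 + 0×6 = 0; y[5] = 0×2 = 0

[0, 30, 10, 0, 0, 0]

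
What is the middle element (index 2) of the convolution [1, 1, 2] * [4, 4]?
Use y[k] = Σ_i a[i]·b[k-i] at k=2. y[2] = 1×4 + 2×4 = 12

12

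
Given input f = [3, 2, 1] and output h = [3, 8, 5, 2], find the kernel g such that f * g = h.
Output length 4 = len(f) + len(g) - 1 ⇒ len(g) = 2. Solve g forward using g[k] = (h[k] - Σ_{i≥1} f[i]·g[k-i]) / f[0]: g[0] = h[0] / f[0] = 3 / 3 = 1; g[1] = (h[1] - 2×1) / f[0] = (8 - 2×1) / 3 = 2. So g = [1, 2]. Forward-check [3, 2, 1] * [1, 2]: h[0] = 3×1 = 3; h[1] = 3×2 + 2×1 = 8; h[2] = 2×2 + 1×1 = 5; h[3] = 1×2 = 2 → [3, 8, 5, 2] ✓

[1, 2]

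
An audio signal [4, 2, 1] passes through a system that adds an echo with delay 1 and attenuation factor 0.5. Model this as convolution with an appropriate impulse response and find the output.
Direct-path + delayed-attenuated-path model → impulse response h = [1, 0.5] (1 at lag 0, 0.5 at lag 1). Output y[n] = x[n] + 0.5·x[n - 1] (with x[n] = 0 outside 0..2): y[0] = 4 + 0.5×0 = 4; y[1] = 2 + 0.5×4 = 4.0; y[2] = 1 + 0.5×2 = 2.0; y[3] = 0 + 0.5×1 = 0.5. So y = [4, 4.0, 2.0, 0.5]

[4, 4.0, 2.0, 0.5]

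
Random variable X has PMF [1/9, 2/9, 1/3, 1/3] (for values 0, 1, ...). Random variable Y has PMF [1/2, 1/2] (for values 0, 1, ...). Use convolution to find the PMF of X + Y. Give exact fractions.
P(X+Y=k) = Σ_i P(X=i)·P(Y=k-i) — a convolution of [1/9, 2/9, 1/3, 1/3] and [1/2, 1/2]. P(X+Y=0) = (1/9)×(1/2) = 1/18; P(X+Y=1) = (1/9)×(1/2) + (2/9)×(1/2) = 1/18 + 1/9 = 1/6; P(X+Y=2) = (2/9)×(1/2) + (1/3)×(1/2) = 1/9 + 1/6 = 5/18; P(X+Y=3) = (1/3)×(1/2) + (1/3)×(1/2) = 1/6 + 1/6 = 1/3; P(X+Y=4) = (1/3)×(1/2) = 1/6. PMF: [1/18, 1/6, 5/18, 1/3, 1/6] (sums to 1 ✓)

[1/18, 1/6, 5/18, 1/3, 1/6]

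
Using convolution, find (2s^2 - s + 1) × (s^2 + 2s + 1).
Ascending coefficients: a = [1, -1, 2], b = [1, 2, 1]. c[0] = 1×1 = 1; c[1] = 1×2 + -1×1 = 1; c[2] = 1×1 + -1×2 + 2×1 = 1; c[3] = -1×1 + 2×2 = 3; c[4] = 2×1 = 2. Result coefficients: [1, 1, 1, 3, 2] → 2s^4 + 3s^3 + s^2 + s + 1

2s^4 + 3s^3 + s^2 + s + 1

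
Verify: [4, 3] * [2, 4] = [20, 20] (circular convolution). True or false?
Recompute circular convolution of [4, 3] and [2, 4]: y[0] = 4×2 + 3×4 = 20; y[1] = 4×4 + 3×2 = 22 → [20, 22]. Compare to given [20, 20]: they differ at index 1: given 20, correct 22, so answer: No

No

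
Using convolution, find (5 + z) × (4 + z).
Ascending coefficients: a = [5, 1], b = [4, 1]. c[0] = 5×4 = 20; c[1] = 5×1 + 1×4 = 9; c[2] = 1×1 = 1. Result coefficients: [20, 9, 1] → 20 + 9z + z^2

20 + 9z + z^2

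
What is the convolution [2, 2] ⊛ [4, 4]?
y[0] = 2×4 = 8; y[1] = 2×4 + 2×4 = 16; y[2] = 2×4 = 8

[8, 16, 8]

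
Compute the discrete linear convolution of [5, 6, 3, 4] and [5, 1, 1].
y[0] = 5×5 = 25; y[1] = 5×1 + 6×5 = 35; y[2] = 5×1 + 6×1 + 3×5 = 26; y[3] = 6×1 + 3×1 + 4×5 = 29; y[4] = 3×1 + 4×1 = 7; y[5] = 4×1 = 4

[25, 35, 26, 29, 7, 4]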